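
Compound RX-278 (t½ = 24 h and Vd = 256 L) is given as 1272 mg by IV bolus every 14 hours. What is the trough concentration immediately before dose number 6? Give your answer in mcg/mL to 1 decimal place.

8.7 mcg/mL

f = (1/2)^(τ/t½) = (1/2)^(14/24) ≈ 0.6674.
C₀ = D/Vd = 1272/256 ≈ 4.969 mcg/mL.
Before the 6th dose, 5 doses have been given. Superposition: Cmin = C₀·(f + f² + … + f^5).
≈ 4.969 × (0.6674 + 0.4454 + 0.2973 + 0.1984 + 0.1324) ≈ 4.969 × 1.7409 ≈ 8.651 mcg/mL.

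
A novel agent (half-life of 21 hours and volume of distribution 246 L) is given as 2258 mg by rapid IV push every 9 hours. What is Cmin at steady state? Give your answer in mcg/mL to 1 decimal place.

k = ln2/t½ = ln2/21 ≈ 0.033007 h⁻¹; fraction remaining f = e^(−kτ) = e^(−0.033007×9) ≈ 0.7430.
Accumulation ratio R = 1/(1 − f) ≈ 1/0.2570 ≈ 3.8911.
Single-dose peak C₀ = D/Vd = 2258/246 ≈ 9.179 mcg/mL.
Steady-state peak Cmax,ss = C₀·R ≈ 9.179 × 3.8911 ≈ 35.716 mcg/mL.
Steady-state trough Cmin,ss = Cmax,ss·f ≈ 35.716 × 0.7430 ≈ 26.537 mcg/mL.

26.5 mcg/mL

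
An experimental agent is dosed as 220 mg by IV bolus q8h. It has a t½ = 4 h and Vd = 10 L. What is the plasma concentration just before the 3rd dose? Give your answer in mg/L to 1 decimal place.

6.9 mg/L

f = (1/2)^(τ/t½) = (1/2)^(8/4) ≈ 0.2500.
C₀ = D/Vd = 220/10 ≈ 22.000 mg/L.
Before the 3rd dose, 2 doses have been given. Superposition: Cmin = C₀·(f + f²).
≈ 22.000 × (0.2500 + 0.0625) ≈ 22.000 × 0.3125 ≈ 6.875 mg/L.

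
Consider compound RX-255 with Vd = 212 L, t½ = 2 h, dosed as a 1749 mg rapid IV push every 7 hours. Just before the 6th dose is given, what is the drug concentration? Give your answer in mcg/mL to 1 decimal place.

f = (1/2)^(τ/t½) = (1/2)^(7/2) ≈ 0.0884.
C₀ = D/Vd = 1749/212 ≈ 8.250 mcg/mL.
Before the 6th dose, 5 doses have been given. Superposition: Cmin = C₀·(f + f² + … + f^5).
≈ 8.250 × (0.0884 + 0.0078 + 0.0007 + 0.0001 + 0.0000) ≈ 8.250 × 0.0970 ≈ 0.800 mcg/mL.

0.8 mcg/mL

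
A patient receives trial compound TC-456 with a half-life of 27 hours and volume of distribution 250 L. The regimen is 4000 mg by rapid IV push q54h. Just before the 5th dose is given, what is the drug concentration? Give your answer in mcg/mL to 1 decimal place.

f = (1/2)^(τ/t½) = (1/2)^(54/27) ≈ 0.2500.
C₀ = D/Vd = 4000/250 ≈ 16.000 mcg/mL.
Before the 5th dose, 4 doses have been given. Superposition: Cmin = C₀·(f + f² + … + f^4).
≈ 16.000 × (0.2500 + 0.0625 + 0.0156 + 0.0039) ≈ 16.000 × 0.3320 ≈ 5.312 mcg/mL.

5.3 mcg/mL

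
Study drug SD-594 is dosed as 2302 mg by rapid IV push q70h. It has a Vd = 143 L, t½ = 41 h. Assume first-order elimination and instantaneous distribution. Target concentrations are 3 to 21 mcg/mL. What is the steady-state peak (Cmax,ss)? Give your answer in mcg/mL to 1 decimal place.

τ/t½ = 70/41 ≈ 1.7073, so fraction remaining f = (1/2)^(70/41) ≈ 0.3062.
At steady state, accumulation factor R = 1/(1 − e^(−kτ)) ≈ 1.4413.
Single-dose peak C₀ = D/Vd = 2302/143 ≈ 16.098 mcg/mL.
Steady-state peak Cmax,ss = C₀·R ≈ 16.098 × 1.4413 ≈ 23.202 mcg/mL.
Peak 23.2 mcg/mL vs MTC 21 mcg/mL: exceeds toxic threshold.

23.2 mcg/mL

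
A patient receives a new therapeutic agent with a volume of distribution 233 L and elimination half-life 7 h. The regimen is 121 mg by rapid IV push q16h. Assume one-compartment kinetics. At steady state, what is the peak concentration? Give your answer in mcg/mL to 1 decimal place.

0.7 mcg/mL

k = ln2/t½ = ln2/7 ≈ 0.099021 h⁻¹; fraction remaining f = e^(−kτ) = e^(−0.099021×16) ≈ 0.2051.
Accumulation ratio R = 1/(1 − f) ≈ 1/0.7949 ≈ 1.2580.
Each bolus raises the concentration by D/Vd = 121/233 ≈ 0.519 mcg/mL.
Steady-state peak Cmax,ss = C₀·R ≈ 0.519 × 1.2580 ≈ 0.653 mcg/mL.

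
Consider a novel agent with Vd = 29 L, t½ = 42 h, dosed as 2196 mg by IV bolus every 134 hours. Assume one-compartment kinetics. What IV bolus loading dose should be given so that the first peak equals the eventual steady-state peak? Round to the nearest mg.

f = (1/2)^(134/42) ≈ 0.109540; accumulation ratio R = 1/(1−f) ≈ 1.12302.
Loading dose to hit Cmax,ss on first dose: D_load = D_maint·R ≈ 2196 × 1.12302 ≈ 2466.15 mg.

2466 mg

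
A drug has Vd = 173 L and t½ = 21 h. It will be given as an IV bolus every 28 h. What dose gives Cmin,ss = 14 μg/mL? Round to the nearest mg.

τ/t½ = 28/21 ≈ 1.3333, so f = (1/2)^(28/21) ≈ 0.396850.
Cmin,ss = (D/Vd)·f/(1−f), so D = Cmin,ss·Vd·(1−f)/f.
D = 14 × 173 × (1−f)/f ≈ 14 × 173 × 1.51984 ≈ 3681.05 mg.

3681 mg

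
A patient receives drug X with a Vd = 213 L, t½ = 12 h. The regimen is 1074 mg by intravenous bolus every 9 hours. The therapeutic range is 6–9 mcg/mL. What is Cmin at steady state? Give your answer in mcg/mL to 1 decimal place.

Over one 9-h interval, 9/12 ≈ 0.75 half-lives elapse, leaving f ≈ 0.5946 of each dose.
At steady state, accumulation factor R = 1/(1 − e^(−kτ)) ≈ 2.4667.
Single-dose peak C₀ = D/Vd = 1074/213 ≈ 5.042 mcg/mL.
Steady-state peak Cmax,ss = C₀·R ≈ 5.042 × 2.4667 ≈ 12.437 mcg/mL.
Steady-state trough Cmin,ss = Cmax,ss·f ≈ 12.437 × 0.5946 ≈ 7.395 mcg/mL.
Trough 7.4 mcg/mL vs MEC 6 mcg/mL: adequate.

7.4 mcg/mL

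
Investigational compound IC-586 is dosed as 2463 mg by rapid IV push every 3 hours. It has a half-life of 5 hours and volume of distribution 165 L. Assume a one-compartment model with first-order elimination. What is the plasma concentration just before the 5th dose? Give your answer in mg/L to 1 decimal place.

23.5 mg/L

f = (1/2)^(τ/t½) = (1/2)^(3/5) ≈ 0.6598.
C₀ = D/Vd = 2463/165 ≈ 14.927 mg/L.
Before the 5th dose, 4 doses have been given. Superposition: Cmin = C₀·(f + f² + … + f^4).
≈ 14.927 × (0.6598 + 0.4353 + 0.2872 + 0.1895) ≈ 14.927 × 1.5718 ≈ 23.462 mg/L.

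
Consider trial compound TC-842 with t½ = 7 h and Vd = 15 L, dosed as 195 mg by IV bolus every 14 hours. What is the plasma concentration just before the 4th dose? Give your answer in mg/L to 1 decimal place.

f = (1/2)^(τ/t½) = (1/2)^(14/7) ≈ 0.2500.
C₀ = D/Vd = 195/15 ≈ 13.000 mg/L.
Before the 4th dose, 3 doses have been given. Superposition: Cmin = C₀·(f + f² + … + f^3).
≈ 13.000 × (0.2500 + 0.0625 + 0.0156) ≈ 13.000 × 0.3281 ≈ 4.265 mg/L.

4.3 mg/L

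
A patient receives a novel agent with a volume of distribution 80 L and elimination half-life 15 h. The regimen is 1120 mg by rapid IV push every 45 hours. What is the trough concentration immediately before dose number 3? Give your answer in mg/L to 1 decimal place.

2.0 mg/L

f = (1/2)^(τ/t½) = (1/2)^(45/15) ≈ 0.1250.
C₀ = D/Vd = 1120/80 ≈ 14.000 mg/L.
Before the 3rd dose, 2 doses have been given. Superposition: Cmin = C₀·(f + f²).
≈ 14.000 × (0.1250 + 0.0156) ≈ 14.000 × 0.1406 ≈ 1.968 mg/L.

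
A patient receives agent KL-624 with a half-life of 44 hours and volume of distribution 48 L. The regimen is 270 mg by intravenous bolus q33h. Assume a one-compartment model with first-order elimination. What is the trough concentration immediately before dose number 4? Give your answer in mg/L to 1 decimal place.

f = (1/2)^(τ/t½) = (1/2)^(33/44) ≈ 0.5946.
C₀ = D/Vd = 270/48 ≈ 5.625 mg/L.
Before the 4th dose, 3 doses have been given. Superposition: Cmin = C₀·(f + f² + … + f^3).
≈ 5.625 × (0.5946 + 0.3535 + 0.2102) ≈ 5.625 × 1.1583 ≈ 6.515 mg/L.

6.5 mg/L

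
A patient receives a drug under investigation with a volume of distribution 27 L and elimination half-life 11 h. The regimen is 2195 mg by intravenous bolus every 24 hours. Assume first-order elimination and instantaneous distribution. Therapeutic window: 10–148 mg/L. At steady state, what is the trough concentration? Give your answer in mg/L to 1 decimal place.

Over one 24-h interval, 24/11 ≈ 2.1818 half-lives elapse, leaving f ≈ 0.2204 of each dose.
At steady state, accumulation factor R = 1/(1 − e^(−kτ)) ≈ 1.2827.
Each bolus raises the concentration by D/Vd = 2195/27 ≈ 81.296 mg/L.
Steady-state peak Cmax,ss = C₀·R ≈ 81.296 × 1.2827 ≈ 104.278 mg/L.
Steady-state trough Cmin,ss = Cmax,ss·f ≈ 104.278 × 0.2204 ≈ 22.983 mg/L.
Trough 23.0 mg/L vs MEC 10 mg/L: adequate.

23.0 mg/L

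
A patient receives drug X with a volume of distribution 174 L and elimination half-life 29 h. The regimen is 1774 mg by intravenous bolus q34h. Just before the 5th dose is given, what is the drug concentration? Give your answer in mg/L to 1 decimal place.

f = (1/2)^(τ/t½) = (1/2)^(34/29) ≈ 0.4437.
C₀ = D/Vd = 1774/174 ≈ 10.195 mg/L.
Before the 5th dose, 4 doses have been given. Superposition: Cmin = C₀·(f + f² + … + f^4).
≈ 10.195 × (0.4437 + 0.1969 + 0.0874 + 0.0388) ≈ 10.195 × 0.7668 ≈ 7.818 mg/L.

7.8 mg/L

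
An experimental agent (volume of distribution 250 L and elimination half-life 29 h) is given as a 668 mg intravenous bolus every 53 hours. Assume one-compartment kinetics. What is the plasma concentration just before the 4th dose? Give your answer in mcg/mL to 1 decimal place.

f = (1/2)^(τ/t½) = (1/2)^(53/29) ≈ 0.2817.
C₀ = D/Vd = 668/250 ≈ 2.672 mcg/mL.
Before the 4th dose, 3 doses have been given. Superposition: Cmin = C₀·(f + f² + … + f^3).
≈ 2.672 × (0.2817 + 0.0794 + 0.0224) ≈ 2.672 × 0.3835 ≈ 1.025 mcg/mL.

1.0 mcg/mL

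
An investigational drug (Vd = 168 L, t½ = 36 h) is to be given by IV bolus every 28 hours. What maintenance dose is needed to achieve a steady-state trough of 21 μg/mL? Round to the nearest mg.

2521 mg

τ/t½ = 28/36 ≈ 0.77778, so f = (1/2)^(28/36) ≈ 0.583265.
Cmin,ss = (D/Vd)·f/(1−f), so D = Cmin,ss·Vd·(1−f)/f.
D = 21 × 168 × (1−f)/f ≈ 21 × 168 × 0.71449 ≈ 2520.72 mg.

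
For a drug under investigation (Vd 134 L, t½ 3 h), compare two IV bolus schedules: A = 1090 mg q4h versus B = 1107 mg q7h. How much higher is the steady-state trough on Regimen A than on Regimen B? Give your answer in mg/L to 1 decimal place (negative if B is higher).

3.3 mg/L

Regimen A: f = (1/2)^(4/3) ≈ 0.3969; Cmin,ss = (1090/134)·f/(1−f) ≈ 5.353 mg/L.
Regimen B: f = (1/2)^(7/3) ≈ 0.1984; Cmin,ss = (1107/134)·f/(1−f) ≈ 2.045 mg/L.
Difference ≈ 5.353 − 2.045 ≈ 3.308 mg/L.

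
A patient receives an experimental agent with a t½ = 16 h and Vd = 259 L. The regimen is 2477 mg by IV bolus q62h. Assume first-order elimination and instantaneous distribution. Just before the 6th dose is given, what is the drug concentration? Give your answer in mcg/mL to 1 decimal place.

0.7 mcg/mL

f = (1/2)^(τ/t½) = (1/2)^(62/16) ≈ 0.0682.
C₀ = D/Vd = 2477/259 ≈ 9.564 mcg/mL.
Before the 6th dose, 5 doses have been given. Superposition: Cmin = C₀·(f + f² + … + f^5).
≈ 9.564 × (0.0682 + 0.0047 + 0.0003 + 0.0000 + 0.0000) ≈ 9.564 × 0.0732 ≈ 0.700 mcg/mL.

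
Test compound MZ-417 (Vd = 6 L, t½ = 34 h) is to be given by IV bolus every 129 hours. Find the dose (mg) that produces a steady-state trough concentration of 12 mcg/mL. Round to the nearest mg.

τ/t½ = 129/34 ≈ 3.7941, so f = (1/2)^(129/34) ≈ 0.072087.
Cmin,ss = (D/Vd)·f/(1−f), so D = Cmin,ss·Vd·(1−f)/f.
D = 12 × 6 × (1−f)/f ≈ 12 × 6 × 12.87213 ≈ 926.79 mg.

927 mg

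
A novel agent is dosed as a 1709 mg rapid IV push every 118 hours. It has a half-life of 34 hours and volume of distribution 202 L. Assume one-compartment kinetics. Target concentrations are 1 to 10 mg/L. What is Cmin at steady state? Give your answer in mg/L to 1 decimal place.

0.8 mg/L

k = ln2/t½ = ln2/34 ≈ 0.020387 h⁻¹; fraction remaining f = e^(−kτ) = e^(−0.020387×118) ≈ 0.0902.
At steady state, accumulation factor R = 1/(1 − e^(−kτ)) ≈ 1.0991.
Single-dose peak C₀ = D/Vd = 1709/202 ≈ 8.460 mg/L.
Cmax,ss = C₀/(1 − f) ≈ 8.460/0.9098 ≈ 9.299 mg/L.
Steady-state trough Cmin,ss = Cmax,ss·f ≈ 9.299 × 0.0902 ≈ 0.839 mg/L.
Trough 0.8 mg/L vs MEC 1 mg/L: subtherapeutic.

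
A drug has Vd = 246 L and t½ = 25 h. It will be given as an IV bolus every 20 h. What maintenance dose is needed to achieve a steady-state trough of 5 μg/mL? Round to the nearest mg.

τ/t½ = 20/25 ≈ 0.8, so f = (1/2)^(20/25) ≈ 0.574349.
Cmin,ss = (D/Vd)·f/(1−f), so D = Cmin,ss·Vd·(1−f)/f.
D = 5 × 246 × (1−f)/f ≈ 5 × 246 × 0.74110 ≈ 911.55 mg.

912 mg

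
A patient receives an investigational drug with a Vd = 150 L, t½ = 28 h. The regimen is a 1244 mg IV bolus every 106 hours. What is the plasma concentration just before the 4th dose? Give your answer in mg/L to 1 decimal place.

f = (1/2)^(τ/t½) = (1/2)^(106/28) ≈ 0.0725.
C₀ = D/Vd = 1244/150 ≈ 8.293 mg/L.
Before the 4th dose, 3 doses have been given. Superposition: Cmin = C₀·(f + f² + … + f^3).
≈ 8.293 × (0.0725 + 0.0053 + 0.0004) ≈ 8.293 × 0.0782 ≈ 0.649 mg/L.

0.6 mg/L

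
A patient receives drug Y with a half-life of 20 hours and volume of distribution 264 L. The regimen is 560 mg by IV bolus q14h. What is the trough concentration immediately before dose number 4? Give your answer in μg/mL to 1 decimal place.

2.6 μg/mL

f = (1/2)^(τ/t½) = (1/2)^(14/20) ≈ 0.6156.
C₀ = D/Vd = 560/264 ≈ 2.121 μg/mL.
Before the 4th dose, 3 doses have been given. Superposition: Cmin = C₀·(f + f² + … + f^3).
≈ 2.121 × (0.6156 + 0.3790 + 0.2333) ≈ 2.121 × 1.2279 ≈ 2.604 μg/mL.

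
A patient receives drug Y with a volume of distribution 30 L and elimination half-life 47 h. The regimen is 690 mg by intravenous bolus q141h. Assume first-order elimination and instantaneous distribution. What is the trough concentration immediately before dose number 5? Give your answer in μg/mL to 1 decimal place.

f = (1/2)^(τ/t½) = (1/2)^(141/47) ≈ 0.1250.
C₀ = D/Vd = 690/30 ≈ 23.000 μg/mL.
Before the 5th dose, 4 doses have been given. Superposition: Cmin = C₀·(f + f² + … + f^4).
≈ 23.000 × (0.1250 + 0.0156 + 0.0020 + 0.0002) ≈ 23.000 × 0.1428 ≈ 3.284 μg/mL.

3.3 μg/mL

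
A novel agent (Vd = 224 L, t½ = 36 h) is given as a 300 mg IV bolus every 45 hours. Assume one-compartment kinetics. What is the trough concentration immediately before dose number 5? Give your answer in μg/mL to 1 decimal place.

0.9 μg/mL

f = (1/2)^(τ/t½) = (1/2)^(45/36) ≈ 0.4204.
C₀ = D/Vd = 300/224 ≈ 1.339 μg/mL.
Before the 5th dose, 4 doses have been given. Superposition: Cmin = C₀·(f + f² + … + f^4).
≈ 1.339 × (0.4204 + 0.1767 + 0.0743 + 0.0312) ≈ 1.339 × 0.7026 ≈ 0.941 μg/mL.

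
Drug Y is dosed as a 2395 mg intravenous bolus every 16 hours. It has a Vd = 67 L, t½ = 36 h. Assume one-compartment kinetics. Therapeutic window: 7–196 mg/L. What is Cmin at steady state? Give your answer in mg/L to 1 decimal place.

Over one 16-h interval, 16/36 ≈ 0.44444 half-lives elapse, leaving f ≈ 0.7349 of each dose.
At steady state, accumulation factor R = 1/(1 − e^(−kτ)) ≈ 3.7722.
Each bolus raises the concentration by D/Vd = 2395/67 ≈ 35.746 mg/L.
Cmax,ss = C₀/(1 − f) ≈ 35.746/0.2651 ≈ 134.840 mg/L.
One interval later, Cmin,ss = Cmax,ss·e^(−kτ) ≈ 134.840 × 0.7349 ≈ 99.094 mg/L.
Trough 99.1 mg/L vs MEC 7 mg/L: adequate.

99.1 mg/L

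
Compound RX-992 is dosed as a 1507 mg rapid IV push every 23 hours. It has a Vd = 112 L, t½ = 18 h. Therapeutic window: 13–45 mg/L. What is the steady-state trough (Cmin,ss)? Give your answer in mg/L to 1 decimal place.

9.4 mg/L

k = ln2/t½ = ln2/18 ≈ 0.038508 h⁻¹; fraction remaining f = e^(−kτ) = e^(−0.038508×23) ≈ 0.4124.
Single-dose peak C₀ = D/Vd = 1507/112 ≈ 13.455 mg/L.
Steady-state trough Cmin,ss = C₀·f/(1−f) ≈ 13.455 × 0.4124/0.5876 ≈ 9.443 mg/L.
Trough 9.4 mg/L vs MEC 13 mg/L: subtherapeutic.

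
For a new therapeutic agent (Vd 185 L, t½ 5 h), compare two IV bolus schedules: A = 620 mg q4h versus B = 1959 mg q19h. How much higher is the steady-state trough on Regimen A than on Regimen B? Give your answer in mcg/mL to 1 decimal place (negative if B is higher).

Regimen A: f = (1/2)^(4/5) ≈ 0.5743; Cmin,ss = (620/185)·f/(1−f) ≈ 4.521 mcg/mL.
Regimen B: f = (1/2)^(19/5) ≈ 0.0718; Cmin,ss = (1959/185)·f/(1−f) ≈ 0.819 mcg/mL.
Difference ≈ 4.521 − 0.819 ≈ 3.702 mcg/mL.

3.7 mcg/mL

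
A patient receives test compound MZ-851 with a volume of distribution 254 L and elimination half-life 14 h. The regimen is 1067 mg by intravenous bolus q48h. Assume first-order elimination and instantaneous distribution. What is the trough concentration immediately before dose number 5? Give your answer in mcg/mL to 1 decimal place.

f = (1/2)^(τ/t½) = (1/2)^(48/14) ≈ 0.0929.
C₀ = D/Vd = 1067/254 ≈ 4.201 mcg/mL.
Before the 5th dose, 4 doses have been given. Superposition: Cmin = C₀·(f + f² + … + f^4).
≈ 4.201 × (0.0929 + 0.0086 + 0.0008 + 0.0001) ≈ 4.201 × 0.1024 ≈ 0.430 mcg/mL.

0.4 mcg/mL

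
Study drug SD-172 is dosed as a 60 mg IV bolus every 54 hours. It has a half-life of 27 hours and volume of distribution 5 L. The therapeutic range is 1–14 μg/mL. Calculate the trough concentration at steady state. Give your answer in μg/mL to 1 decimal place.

4.0 μg/mL

The dosing interval is 2 half-lives, so f = 2^(−2) = 0.25.
At steady state, R = 1/(1 − 0.25) = 4/3.
Single-dose peak C₀ = D/Vd = 60/5 = 12 μg/mL.
Steady-state peak Cmax,ss = C₀·R = 12 × 4/3 ≈ 16.000 μg/mL.
Steady-state trough Cmin,ss = Cmax,ss·f ≈ 16.000 × 0.25 ≈ 4.000 μg/mL.
Trough 4.0 μg/mL vs MEC 1 μg/mL: adequate.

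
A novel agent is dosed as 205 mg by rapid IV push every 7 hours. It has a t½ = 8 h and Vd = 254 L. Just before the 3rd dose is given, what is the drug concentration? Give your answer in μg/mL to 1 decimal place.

0.7 μg/mL

f = (1/2)^(τ/t½) = (1/2)^(7/8) ≈ 0.5453.
C₀ = D/Vd = 205/254 ≈ 0.807 μg/mL.
Before the 3rd dose, 2 doses have been given. Superposition: Cmin = C₀·(f + f²).
≈ 0.807 × (0.5453 + 0.2974) ≈ 0.807 × 0.8427 ≈ 0.680 μg/mL.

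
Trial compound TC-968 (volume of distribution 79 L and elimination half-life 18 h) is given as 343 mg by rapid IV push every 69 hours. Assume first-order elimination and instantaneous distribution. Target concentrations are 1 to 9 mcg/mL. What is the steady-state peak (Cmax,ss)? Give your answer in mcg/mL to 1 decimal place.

k = ln2/t½ = ln2/18 ≈ 0.038508 h⁻¹; fraction remaining f = e^(−kτ) = e^(−0.038508×69) ≈ 0.0702.
Accumulation ratio R = 1/(1 − f) ≈ 1/0.9298 ≈ 1.0755.
Each bolus raises the concentration by D/Vd = 343/79 ≈ 4.342 mcg/mL.
Steady-state peak Cmax,ss = C₀·R ≈ 4.342 × 1.0755 ≈ 4.670 mcg/mL.
Peak 4.7 mcg/mL vs MTC 9 mcg/mL: below toxic threshold.

4.7 mcg/mL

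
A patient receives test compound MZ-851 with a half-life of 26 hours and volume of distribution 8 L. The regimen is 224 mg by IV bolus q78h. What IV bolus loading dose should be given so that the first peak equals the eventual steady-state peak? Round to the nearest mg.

f = (1/2)^(78/26) ≈ 0.125000; accumulation ratio R = 1/(1−f) ≈ 1.14286.
Loading dose to hit Cmax,ss on first dose: D_load = D_maint·R ≈ 224 × 1.14286 ≈ 256.00 mg.

256 mg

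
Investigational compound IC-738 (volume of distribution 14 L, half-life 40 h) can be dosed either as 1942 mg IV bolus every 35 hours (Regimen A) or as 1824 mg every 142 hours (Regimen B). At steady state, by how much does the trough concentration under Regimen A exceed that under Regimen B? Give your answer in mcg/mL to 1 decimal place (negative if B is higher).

Regimen A: f = (1/2)^(35/40) ≈ 0.5453; Cmin,ss = (1942/14)·f/(1−f) ≈ 166.353 mcg/mL.
Regimen B: f = (1/2)^(142/40) ≈ 0.0854; Cmin,ss = (1824/14)·f/(1−f) ≈ 12.165 mcg/mL.
Difference ≈ 166.353 − 12.165 ≈ 154.188 mcg/mL.

154.2 mcg/mL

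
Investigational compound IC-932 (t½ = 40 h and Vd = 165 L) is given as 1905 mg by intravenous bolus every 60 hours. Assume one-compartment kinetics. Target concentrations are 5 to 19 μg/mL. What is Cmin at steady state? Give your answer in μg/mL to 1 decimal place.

6.3 μg/mL

Over one 60-h interval, 60/40 ≈ 1.5 half-lives elapse, leaving f ≈ 0.3536 of each dose.
Accumulation ratio R = 1/(1 − f) ≈ 1/0.6464 ≈ 1.5470.
Single-dose peak C₀ = D/Vd = 1905/165 ≈ 11.545 μg/mL.
Cmax,ss = C₀/(1 − f) ≈ 11.545/0.6464 ≈ 17.860 μg/mL.
Steady-state trough Cmin,ss = Cmax,ss·f ≈ 17.860 × 0.3536 ≈ 6.315 μg/mL.
Trough 6.3 μg/mL vs MEC 5 μg/mL: adequate.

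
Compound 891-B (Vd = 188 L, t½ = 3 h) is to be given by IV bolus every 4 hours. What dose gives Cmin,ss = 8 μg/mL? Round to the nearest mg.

τ/t½ = 4/3 ≈ 1.3333, so f = (1/2)^(4/3) ≈ 0.396850.
Cmin,ss = (D/Vd)·f/(1−f), so D = Cmin,ss·Vd·(1−f)/f.
D = 8 × 188 × (1−f)/f ≈ 8 × 188 × 1.51984 ≈ 2285.84 mg.

2286 mg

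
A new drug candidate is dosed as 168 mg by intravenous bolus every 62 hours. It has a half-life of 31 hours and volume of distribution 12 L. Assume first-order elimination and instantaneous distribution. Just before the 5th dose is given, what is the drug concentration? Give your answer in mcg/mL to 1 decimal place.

f = (1/2)^(τ/t½) = (1/2)^(62/31) ≈ 0.2500.
C₀ = D/Vd = 168/12 ≈ 14.000 mcg/mL.
Before the 5th dose, 4 doses have been given. Superposition: Cmin = C₀·(f + f² + … + f^4).
≈ 14.000 × (0.2500 + 0.0625 + 0.0156 + 0.0039) ≈ 14.000 × 0.3320 ≈ 4.648 mcg/mL.

4.6 mcg/mL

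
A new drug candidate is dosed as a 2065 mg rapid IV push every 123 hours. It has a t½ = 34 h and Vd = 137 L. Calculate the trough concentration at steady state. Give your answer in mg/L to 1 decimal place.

1.3 mg/L

Over one 123-h interval, 123/34 ≈ 3.6176 half-lives elapse, leaving f ≈ 0.0815 of each dose.
At steady state, accumulation factor R = 1/(1 − e^(−kτ)) ≈ 1.0887.
Each bolus raises the concentration by D/Vd = 2065/137 ≈ 15.073 mg/L.
Cmax,ss = C₀/(1 − f) ≈ 15.073/0.9185 ≈ 16.410 mg/L.
One interval later, Cmin,ss = Cmax,ss·e^(−kτ) ≈ 16.410 × 0.0815 ≈ 1.337 mg/L.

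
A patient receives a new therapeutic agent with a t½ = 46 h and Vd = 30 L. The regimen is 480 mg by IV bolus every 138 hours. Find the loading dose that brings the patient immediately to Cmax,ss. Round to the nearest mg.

549 mg

f = (1/2)^(138/46) ≈ 0.125000; accumulation ratio R = 1/(1−f) ≈ 1.14286.
Loading dose to hit Cmax,ss on first dose: D_load = D_maint·R ≈ 480 × 1.14286 ≈ 548.57 mg.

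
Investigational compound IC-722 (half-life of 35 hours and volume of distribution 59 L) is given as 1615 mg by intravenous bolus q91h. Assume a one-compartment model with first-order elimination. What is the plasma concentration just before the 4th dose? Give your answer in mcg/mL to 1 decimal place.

5.4 mcg/mL

f = (1/2)^(τ/t½) = (1/2)^(91/35) ≈ 0.1649.
C₀ = D/Vd = 1615/59 ≈ 27.373 mcg/mL.
Before the 4th dose, 3 doses have been given. Superposition: Cmin = C₀·(f + f² + … + f^3).
≈ 27.373 × (0.1649 + 0.0272 + 0.0045) ≈ 27.373 × 0.1966 ≈ 5.382 mcg/mL.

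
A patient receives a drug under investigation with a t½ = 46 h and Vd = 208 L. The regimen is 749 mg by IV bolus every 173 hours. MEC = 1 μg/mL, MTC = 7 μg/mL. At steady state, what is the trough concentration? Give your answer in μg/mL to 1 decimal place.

Over one 173-h interval, 173/46 ≈ 3.7609 half-lives elapse, leaving f ≈ 0.0738 of each dose.
At steady state, accumulation factor R = 1/(1 − e^(−kτ)) ≈ 1.0797.
Single-dose peak C₀ = D/Vd = 749/208 ≈ 3.601 μg/mL.
Cmax,ss = C₀/(1 − f) ≈ 3.601/0.9262 ≈ 3.888 μg/mL.
Steady-state trough Cmin,ss = Cmax,ss·f ≈ 3.888 × 0.0738 ≈ 0.287 μg/mL.
Trough 0.3 μg/mL vs MEC 1 μg/mL: subtherapeutic.

0.3 μg/mL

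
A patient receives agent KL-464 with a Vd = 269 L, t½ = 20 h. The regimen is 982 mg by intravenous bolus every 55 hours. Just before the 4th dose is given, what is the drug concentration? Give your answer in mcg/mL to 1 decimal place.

f = (1/2)^(τ/t½) = (1/2)^(55/20) ≈ 0.1487.
C₀ = D/Vd = 982/269 ≈ 3.651 mcg/mL.
Before the 4th dose, 3 doses have been given. Superposition: Cmin = C₀·(f + f² + … + f^3).
≈ 3.651 × (0.1487 + 0.0221 + 0.0033) ≈ 3.651 × 0.1741 ≈ 0.636 mcg/mL.

0.6 mcg/mL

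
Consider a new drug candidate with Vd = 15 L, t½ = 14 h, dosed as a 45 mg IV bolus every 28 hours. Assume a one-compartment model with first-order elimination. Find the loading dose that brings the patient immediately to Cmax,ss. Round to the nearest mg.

60 mg

f = (1/2)^(28/14) ≈ 0.250000; accumulation ratio R = 1/(1−f) ≈ 1.33333.
Loading dose to hit Cmax,ss on first dose: D_load = D_maint·R ≈ 45 × 1.33333 ≈ 60.00 mg.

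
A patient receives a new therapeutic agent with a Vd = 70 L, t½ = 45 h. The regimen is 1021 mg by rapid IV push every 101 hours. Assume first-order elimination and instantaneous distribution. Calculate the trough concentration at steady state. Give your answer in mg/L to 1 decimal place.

3.9 mg/L

τ/t½ = 101/45 ≈ 2.2444, so fraction remaining f = (1/2)^(101/45) ≈ 0.2110.
At steady state, accumulation factor R = 1/(1 − e^(−kτ)) ≈ 1.2674.
Each bolus raises the concentration by D/Vd = 1021/70 ≈ 14.586 mg/L.
Steady-state peak Cmax,ss = C₀·R ≈ 14.586 × 1.2674 ≈ 18.486 mg/L.
Steady-state trough Cmin,ss = Cmax,ss·f ≈ 18.486 × 0.2110 ≈ 3.901 mg/L.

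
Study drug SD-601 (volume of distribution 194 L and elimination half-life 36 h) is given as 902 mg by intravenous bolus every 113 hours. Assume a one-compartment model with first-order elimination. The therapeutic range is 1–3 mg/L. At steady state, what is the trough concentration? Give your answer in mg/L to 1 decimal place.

0.6 mg/L

τ/t½ = 113/36 ≈ 3.1389, so fraction remaining f = (1/2)^(113/36) ≈ 0.1135.
Each bolus raises the concentration by D/Vd = 902/194 ≈ 4.649 mg/L.
Steady-state trough Cmin,ss = C₀·f/(1−f) ≈ 4.649 × 0.1135/0.8865 ≈ 0.595 mg/L.
Trough 0.6 mg/L vs MEC 1 mg/L: subtherapeutic.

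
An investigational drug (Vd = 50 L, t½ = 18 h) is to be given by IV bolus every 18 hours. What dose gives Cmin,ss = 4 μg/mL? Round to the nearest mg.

200 mg

τ/t½ = 18/18 ≈ 1, so f = (1/2)^(18/18) ≈ 0.500000.
Cmin,ss = (D/Vd)·f/(1−f), so D = Cmin,ss·Vd·(1−f)/f.
D = 4 × 50 × (1−f)/f ≈ 4 × 50 × 1.00000 ≈ 200.00 mg.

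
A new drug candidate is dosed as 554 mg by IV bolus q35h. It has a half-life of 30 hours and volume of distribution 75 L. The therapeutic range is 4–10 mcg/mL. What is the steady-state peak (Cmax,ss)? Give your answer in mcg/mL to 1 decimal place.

13.3 mcg/mL

Over one 35-h interval, 35/30 ≈ 1.1667 half-lives elapse, leaving f ≈ 0.4454 of each dose.
Accumulation ratio R = 1/(1 − f) ≈ 1/0.5546 ≈ 1.8031.
Each bolus raises the concentration by D/Vd = 554/75 ≈ 7.387 mcg/mL.
Cmax,ss = C₀/(1 − f) ≈ 7.387/0.5546 ≈ 13.320 mcg/mL.
Peak 13.3 mcg/mL vs MTC 10 mcg/mL: exceeds toxic threshold.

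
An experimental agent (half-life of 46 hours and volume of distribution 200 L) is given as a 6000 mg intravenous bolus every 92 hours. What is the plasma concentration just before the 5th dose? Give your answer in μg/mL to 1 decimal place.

10.0 μg/mL

f = (1/2)^(τ/t½) = (1/2)^(92/46) ≈ 0.2500.
C₀ = D/Vd = 6000/200 ≈ 30.000 μg/mL.
Before the 5th dose, 4 doses have been given. Superposition: Cmin = C₀·(f + f² + … + f^4).
≈ 30.000 × (0.2500 + 0.0625 + 0.0156 + 0.0039) ≈ 30.000 × 0.3320 ≈ 9.960 μg/mL.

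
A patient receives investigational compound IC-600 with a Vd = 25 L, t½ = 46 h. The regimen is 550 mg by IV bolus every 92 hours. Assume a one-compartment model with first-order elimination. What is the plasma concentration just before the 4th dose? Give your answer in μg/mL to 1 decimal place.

f = (1/2)^(τ/t½) = (1/2)^(92/46) ≈ 0.2500.
C₀ = D/Vd = 550/25 ≈ 22.000 μg/mL.
Before the 4th dose, 3 doses have been given. Superposition: Cmin = C₀·(f + f² + … + f^3).
≈ 22.000 × (0.2500 + 0.0625 + 0.0156) ≈ 22.000 × 0.3281 ≈ 7.218 μg/mL.

7.2 μg/mL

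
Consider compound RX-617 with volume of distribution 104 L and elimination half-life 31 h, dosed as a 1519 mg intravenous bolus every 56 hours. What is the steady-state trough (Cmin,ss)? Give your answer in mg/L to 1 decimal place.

Over one 56-h interval, 56/31 ≈ 1.8065 half-lives elapse, leaving f ≈ 0.2859 of each dose.
Single-dose peak C₀ = D/Vd = 1519/104 ≈ 14.606 mg/L.
Steady-state trough Cmin,ss = C₀·f/(1−f) ≈ 14.606 × 0.2859/0.7141 ≈ 5.848 mg/L.

5.8 mg/L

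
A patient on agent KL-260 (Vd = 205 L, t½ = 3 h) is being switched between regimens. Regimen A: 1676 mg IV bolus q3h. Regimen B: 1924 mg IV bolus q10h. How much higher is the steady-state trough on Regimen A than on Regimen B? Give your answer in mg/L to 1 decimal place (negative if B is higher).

7.1 mg/L

Regimen A: f = (1/2)^(3/3) ≈ 0.5000; Cmin,ss = (1676/205)·f/(1−f) ≈ 8.176 mg/L.
Regimen B: f = (1/2)^(10/3) ≈ 0.0992; Cmin,ss = (1924/205)·f/(1−f) ≈ 1.034 mg/L.
Difference ≈ 8.176 − 1.034 ≈ 7.142 mg/L.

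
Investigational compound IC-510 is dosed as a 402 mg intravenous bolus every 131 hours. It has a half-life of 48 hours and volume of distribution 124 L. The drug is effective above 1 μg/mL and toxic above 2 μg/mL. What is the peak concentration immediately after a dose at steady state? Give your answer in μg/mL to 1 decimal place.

3.8 μg/mL

Over one 131-h interval, 131/48 ≈ 2.7292 half-lives elapse, leaving f ≈ 0.1508 of each dose.
At steady state, accumulation factor R = 1/(1 − e^(−kτ)) ≈ 1.1776.
Single-dose peak C₀ = D/Vd = 402/124 ≈ 3.242 μg/mL.
Cmax,ss = C₀/(1 − f) ≈ 3.242/0.8492 ≈ 3.818 μg/mL.
Peak 3.8 μg/mL vs MTC 2 μg/mL: exceeds toxic threshold.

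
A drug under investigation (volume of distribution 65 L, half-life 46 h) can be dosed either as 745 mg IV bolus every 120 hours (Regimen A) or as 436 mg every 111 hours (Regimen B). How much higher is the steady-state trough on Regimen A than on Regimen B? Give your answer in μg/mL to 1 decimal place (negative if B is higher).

Regimen A: f = (1/2)^(120/46) ≈ 0.1639; Cmin,ss = (745/65)·f/(1−f) ≈ 2.247 μg/mL.
Regimen B: f = (1/2)^(111/46) ≈ 0.1878; Cmin,ss = (436/65)·f/(1−f) ≈ 1.551 μg/mL.
Difference ≈ 2.247 − 1.551 ≈ 0.696 μg/mL.

0.7 μg/mL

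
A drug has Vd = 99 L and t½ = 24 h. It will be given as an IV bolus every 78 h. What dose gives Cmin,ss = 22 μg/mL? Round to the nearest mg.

18543 mg

τ/t½ = 78/24 ≈ 3.25, so f = (1/2)^(78/24) ≈ 0.105112.
Cmin,ss = (D/Vd)·f/(1−f), so D = Cmin,ss·Vd·(1−f)/f.
D = 22 × 99 × (1−f)/f ≈ 22 × 99 × 8.51366 ≈ 18542.75 mg.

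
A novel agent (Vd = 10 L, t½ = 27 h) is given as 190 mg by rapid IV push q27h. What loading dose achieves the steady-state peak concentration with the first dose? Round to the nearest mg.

380 mg

f = (1/2)^(27/27) ≈ 0.500000; accumulation ratio R = 1/(1−f) ≈ 2.00000.
Loading dose to hit Cmax,ss on first dose: D_load = D_maint·R ≈ 190 × 2.00000 ≈ 380.00 mg.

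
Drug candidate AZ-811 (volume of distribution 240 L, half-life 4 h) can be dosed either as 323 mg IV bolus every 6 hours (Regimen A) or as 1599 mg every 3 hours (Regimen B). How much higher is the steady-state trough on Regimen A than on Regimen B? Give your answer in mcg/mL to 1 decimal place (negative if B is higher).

Regimen A: f = (1/2)^(6/4) ≈ 0.3536; Cmin,ss = (323/240)·f/(1−f) ≈ 0.736 mcg/mL.
Regimen B: f = (1/2)^(3/4) ≈ 0.5946; Cmin,ss = (1599/240)·f/(1−f) ≈ 9.772 mcg/mL.
Difference ≈ 0.736 − 9.772 ≈ -9.036 mcg/mL.

-9.0 mcg/mL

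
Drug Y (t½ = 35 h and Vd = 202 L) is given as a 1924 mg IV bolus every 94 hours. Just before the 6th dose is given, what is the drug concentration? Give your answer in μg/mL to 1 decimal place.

1.8 μg/mL

f = (1/2)^(τ/t½) = (1/2)^(94/35) ≈ 0.1554.
C₀ = D/Vd = 1924/202 ≈ 9.525 μg/mL.
Before the 6th dose, 5 doses have been given. Superposition: Cmin = C₀·(f + f² + … + f^5).
≈ 9.525 × (0.1554 + 0.0241 + 0.0038 + 0.0006 + 0.0001) ≈ 9.525 × 0.1840 ≈ 1.753 μg/mL.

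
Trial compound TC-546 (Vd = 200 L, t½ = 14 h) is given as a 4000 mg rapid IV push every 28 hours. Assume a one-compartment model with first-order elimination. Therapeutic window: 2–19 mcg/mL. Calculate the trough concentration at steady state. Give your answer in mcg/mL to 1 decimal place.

6.7 mcg/mL

τ = 28 h = 2 half-lives, so f = (1/2)^2 = 0.25.
Accumulation ratio R = 1/(1 − f) = 1/0.75 = 4/3.
Single-dose peak C₀ = D/Vd = 4000/200 = 20 mcg/mL.
Steady-state peak Cmax,ss = C₀·R = 20 × 4/3 ≈ 26.667 mcg/mL.
Steady-state trough Cmin,ss = Cmax,ss·f ≈ 26.667 × 0.25 ≈ 6.667 mcg/mL.
Trough 6.7 mcg/mL vs MEC 2 mcg/mL: adequate.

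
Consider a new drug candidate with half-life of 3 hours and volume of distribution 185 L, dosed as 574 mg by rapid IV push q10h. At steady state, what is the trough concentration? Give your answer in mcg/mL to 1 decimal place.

0.3 mcg/mL

τ/t½ = 10/3 ≈ 3.3333, so fraction remaining f = (1/2)^(10/3) ≈ 0.0992.
Each bolus raises the concentration by D/Vd = 574/185 ≈ 3.103 mcg/mL.
Steady-state trough Cmin,ss = C₀·f/(1−f) ≈ 3.103 × 0.0992/0.9008 ≈ 0.342 mcg/mL.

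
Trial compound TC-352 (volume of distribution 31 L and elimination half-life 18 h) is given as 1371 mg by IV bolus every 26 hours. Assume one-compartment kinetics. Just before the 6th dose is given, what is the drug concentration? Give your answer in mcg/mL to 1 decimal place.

f = (1/2)^(τ/t½) = (1/2)^(26/18) ≈ 0.3674.
C₀ = D/Vd = 1371/31 ≈ 44.226 mcg/mL.
Before the 6th dose, 5 doses have been given. Superposition: Cmin = C₀·(f + f² + … + f^5).
≈ 44.226 × (0.3674 + 0.1350 + 0.0496 + 0.0182 + 0.0067) ≈ 44.226 × 0.5769 ≈ 25.514 mcg/mL.

25.5 mcg/mL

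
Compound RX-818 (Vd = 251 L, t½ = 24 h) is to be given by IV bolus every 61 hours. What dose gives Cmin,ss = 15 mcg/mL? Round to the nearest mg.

τ/t½ = 61/24 ≈ 2.5417, so f = (1/2)^(61/24) ≈ 0.171744.
Cmin,ss = (D/Vd)·f/(1−f), so D = Cmin,ss·Vd·(1−f)/f.
D = 15 × 251 × (1−f)/f ≈ 15 × 251 × 4.82262 ≈ 18157.16 mg.

18157 mg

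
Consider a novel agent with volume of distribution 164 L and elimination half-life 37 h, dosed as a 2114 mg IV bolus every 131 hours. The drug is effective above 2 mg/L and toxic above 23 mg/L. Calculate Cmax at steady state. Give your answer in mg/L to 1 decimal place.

Over one 131-h interval, 131/37 ≈ 3.5405 half-lives elapse, leaving f ≈ 0.0859 of each dose.
Accumulation ratio R = 1/(1 − f) ≈ 1/0.9141 ≈ 1.0940.
Each bolus raises the concentration by D/Vd = 2114/164 ≈ 12.890 mg/L.
Steady-state peak Cmax,ss = C₀·R ≈ 12.890 × 1.0940 ≈ 14.102 mg/L.
Peak 14.1 mg/L vs MTC 23 mg/L: below toxic threshold.

14.1 mg/L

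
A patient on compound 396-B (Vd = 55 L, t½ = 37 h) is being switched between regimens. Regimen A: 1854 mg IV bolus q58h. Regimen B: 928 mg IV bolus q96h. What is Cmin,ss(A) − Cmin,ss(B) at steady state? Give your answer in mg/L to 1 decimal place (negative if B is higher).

13.8 mg/L

Regimen A: f = (1/2)^(58/37) ≈ 0.3374; Cmin,ss = (1854/55)·f/(1−f) ≈ 17.165 mg/L.
Regimen B: f = (1/2)^(96/37) ≈ 0.1656; Cmin,ss = (928/55)·f/(1−f) ≈ 3.349 mg/L.
Difference ≈ 17.165 − 3.349 ≈ 13.816 mg/L.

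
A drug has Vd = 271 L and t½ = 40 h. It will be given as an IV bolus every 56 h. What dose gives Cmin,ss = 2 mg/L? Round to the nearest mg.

888 mg

τ/t½ = 56/40 ≈ 1.4, so f = (1/2)^(56/40) ≈ 0.378929.
Cmin,ss = (D/Vd)·f/(1−f), so D = Cmin,ss·Vd·(1−f)/f.
D = 2 × 271 × (1−f)/f ≈ 2 × 271 × 1.63902 ≈ 888.35 mg.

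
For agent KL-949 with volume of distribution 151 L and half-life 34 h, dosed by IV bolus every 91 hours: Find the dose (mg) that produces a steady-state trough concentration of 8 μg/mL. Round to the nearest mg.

6515 mg

τ/t½ = 91/34 ≈ 2.6765, so f = (1/2)^(91/34) ≈ 0.156424.
Cmin,ss = (D/Vd)·f/(1−f), so D = Cmin,ss·Vd·(1−f)/f.
D = 8 × 151 × (1−f)/f ≈ 8 × 151 × 5.39288 ≈ 6514.60 mg.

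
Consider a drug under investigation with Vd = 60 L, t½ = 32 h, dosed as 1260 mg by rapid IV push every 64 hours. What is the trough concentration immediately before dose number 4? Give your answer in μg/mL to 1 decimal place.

6.9 μg/mL

f = (1/2)^(τ/t½) = (1/2)^(64/32) ≈ 0.2500.
C₀ = D/Vd = 1260/60 ≈ 21.000 μg/mL.
Before the 4th dose, 3 doses have been given. Superposition: Cmin = C₀·(f + f² + … + f^3).
≈ 21.000 × (0.2500 + 0.0625 + 0.0156) ≈ 21.000 × 0.3281 ≈ 6.890 μg/mL.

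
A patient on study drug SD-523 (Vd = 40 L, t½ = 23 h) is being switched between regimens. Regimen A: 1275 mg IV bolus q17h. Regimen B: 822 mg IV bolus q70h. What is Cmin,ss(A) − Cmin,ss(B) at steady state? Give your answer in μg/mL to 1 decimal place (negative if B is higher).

44.8 μg/mL

Regimen A: f = (1/2)^(17/23) ≈ 0.5991; Cmin,ss = (1275/40)·f/(1−f) ≈ 47.634 μg/mL.
Regimen B: f = (1/2)^(70/23) ≈ 0.1213; Cmin,ss = (822/40)·f/(1−f) ≈ 2.837 μg/mL.
Difference ≈ 47.634 − 2.837 ≈ 44.797 μg/mL.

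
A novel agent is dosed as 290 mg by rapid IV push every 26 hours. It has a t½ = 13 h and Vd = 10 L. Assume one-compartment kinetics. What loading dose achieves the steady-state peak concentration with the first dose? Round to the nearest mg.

f = (1/2)^(26/13) ≈ 0.250000; accumulation ratio R = 1/(1−f) ≈ 1.33333.
Loading dose to hit Cmax,ss on first dose: D_load = D_maint·R ≈ 290 × 1.33333 ≈ 386.67 mg.

387 mg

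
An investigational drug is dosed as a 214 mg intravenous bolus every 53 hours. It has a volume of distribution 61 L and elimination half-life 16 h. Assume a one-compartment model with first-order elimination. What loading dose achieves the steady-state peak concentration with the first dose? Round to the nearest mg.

238 mg

f = (1/2)^(53/16) ≈ 0.100656; accumulation ratio R = 1/(1−f) ≈ 1.11192.
Loading dose to hit Cmax,ss on first dose: D_load = D_maint·R ≈ 214 × 1.11192 ≈ 237.95 mg.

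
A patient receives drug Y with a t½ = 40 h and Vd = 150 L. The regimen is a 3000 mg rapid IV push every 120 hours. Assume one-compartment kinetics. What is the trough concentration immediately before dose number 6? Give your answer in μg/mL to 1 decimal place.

f = (1/2)^(τ/t½) = (1/2)^(120/40) ≈ 0.1250.
C₀ = D/Vd = 3000/150 ≈ 20.000 μg/mL.
Before the 6th dose, 5 doses have been given. Superposition: Cmin = C₀·(f + f² + … + f^5).
≈ 20.000 × (0.1250 + 0.0156 + 0.0020 + 0.0002 + 0.0000) ≈ 20.000 × 0.1428 ≈ 2.856 μg/mL.

2.9 μg/mL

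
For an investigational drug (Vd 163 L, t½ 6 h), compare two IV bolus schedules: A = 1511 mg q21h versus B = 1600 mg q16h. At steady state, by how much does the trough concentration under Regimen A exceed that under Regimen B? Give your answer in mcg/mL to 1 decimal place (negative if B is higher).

-0.9 mcg/mL

Regimen A: f = (1/2)^(21/6) ≈ 0.0884; Cmin,ss = (1511/163)·f/(1−f) ≈ 0.899 mcg/mL.
Regimen B: f = (1/2)^(16/6) ≈ 0.1575; Cmin,ss = (1600/163)·f/(1−f) ≈ 1.835 mcg/mL.
Difference ≈ 0.899 − 1.835 ≈ -0.936 mcg/mL.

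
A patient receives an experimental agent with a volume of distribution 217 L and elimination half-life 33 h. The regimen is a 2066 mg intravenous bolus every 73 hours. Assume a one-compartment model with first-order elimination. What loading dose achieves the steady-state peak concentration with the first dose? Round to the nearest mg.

f = (1/2)^(73/33) ≈ 0.215817; accumulation ratio R = 1/(1−f) ≈ 1.27521.
Loading dose to hit Cmax,ss on first dose: D_load = D_maint·R ≈ 2066 × 1.27521 ≈ 2634.58 mg.

2635 mg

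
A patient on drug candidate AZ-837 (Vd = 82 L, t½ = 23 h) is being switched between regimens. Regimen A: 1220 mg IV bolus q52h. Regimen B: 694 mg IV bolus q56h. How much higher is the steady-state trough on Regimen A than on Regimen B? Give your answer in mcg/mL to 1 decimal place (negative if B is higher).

Regimen A: f = (1/2)^(52/23) ≈ 0.2086; Cmin,ss = (1220/82)·f/(1−f) ≈ 3.922 mcg/mL.
Regimen B: f = (1/2)^(56/23) ≈ 0.1850; Cmin,ss = (694/82)·f/(1−f) ≈ 1.921 mcg/mL.
Difference ≈ 3.922 − 1.921 ≈ 2.001 mcg/mL.

2.0 mcg/mL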